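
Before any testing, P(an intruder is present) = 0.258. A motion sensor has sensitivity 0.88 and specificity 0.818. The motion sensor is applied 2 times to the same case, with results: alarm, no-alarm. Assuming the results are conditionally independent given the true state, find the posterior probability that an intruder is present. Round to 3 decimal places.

Posterior P(H) ≈ 0.198

With H the event that an intruder is present, the joint likelihood of the observed sequence is P(data|H) = 0.88·0.12 = 0.10560 and P(data|¬H) = 0.182·0.818 = 0.14888.
Bayes: P(H|data) = 0.258·0.10560 / (0.258·0.10560 + 0.742·0.14888) = 0.027245/0.13771 = 0.1978.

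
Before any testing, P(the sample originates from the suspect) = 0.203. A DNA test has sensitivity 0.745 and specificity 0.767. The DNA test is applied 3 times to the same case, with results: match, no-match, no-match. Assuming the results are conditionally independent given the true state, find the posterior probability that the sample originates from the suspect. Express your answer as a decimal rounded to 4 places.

Let H be the event that the sample originates from the suspect; start with P(H) = 0.203. P('match'|H) = 0.745, P('match'|¬H) = 0.233.
Update on result 1 ('match'): P(H) ← 0.745·0.2030 / (0.745·0.2030 + 0.233·0.7970) = 0.15124/0.33694 = 0.4489.
Update on result 2 ('no-match'): P(H) ← 0.255·0.4489 / (0.255·0.4489 + 0.767·0.5511) = 0.11446/0.53719 = 0.2131.
Update on result 3 ('no-match'): P(H) ← 0.255·0.2131 / (0.255·0.2131 + 0.767·0.7869) = 0.054333/0.65791 = 0.0826.

Posterior P(H) ≈ 0.0826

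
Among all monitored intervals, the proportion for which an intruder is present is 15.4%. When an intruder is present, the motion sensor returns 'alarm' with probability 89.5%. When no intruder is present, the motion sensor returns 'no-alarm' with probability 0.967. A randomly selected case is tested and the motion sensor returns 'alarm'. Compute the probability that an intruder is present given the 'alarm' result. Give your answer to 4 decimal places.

P(H | E) ≈ 0.8316

Let H be the event that an intruder is present. P(H) = 0.154, so P(¬H) = 0.846. With E the 'alarm' result, P(E|H) = 0.895 and P(E|¬H) = 0.033.
P(E) = 0.895·0.154 + 0.033·0.846 = 0.13783 + 0.027918 = 0.16575.
By Bayes' theorem, P(H|E) = 0.13783 / 0.16575 = 0.8316.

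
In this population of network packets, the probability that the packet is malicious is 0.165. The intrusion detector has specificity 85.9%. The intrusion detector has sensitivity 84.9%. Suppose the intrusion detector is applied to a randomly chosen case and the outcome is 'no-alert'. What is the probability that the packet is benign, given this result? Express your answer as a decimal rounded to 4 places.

Write H for 'the packet is malicious'. Prior odds H:¬H = 0.165/0.835 = 0.19760. For the 'no-alert' outcome, the likelihood ratio is 0.151/0.859 = 0.17579.
Posterior odds = 0.19760 × 0.17579 = 0.034736, so P(H|E) = 0.034736/(1+0.034736) = 0.0336. Then P(¬H|E) = 1 − 0.0336 = 0.9664.

P(¬H | E) ≈ 0.9664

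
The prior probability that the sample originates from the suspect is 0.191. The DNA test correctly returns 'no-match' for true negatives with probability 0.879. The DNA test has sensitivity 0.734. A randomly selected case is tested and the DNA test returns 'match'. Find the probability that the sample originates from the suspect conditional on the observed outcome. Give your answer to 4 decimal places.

Write H for 'the sample originates from the suspect'. Prior odds H:¬H = 0.191/0.809 = 0.23609. For the 'match' outcome, the likelihood ratio is 0.734/0.121 = 6.0661.
Posterior odds = 0.23609 × 6.0661 = 1.4322, so P(H|E) = 1.4322/(1+1.4322) = 0.5888.

P(H | E) ≈ 0.5888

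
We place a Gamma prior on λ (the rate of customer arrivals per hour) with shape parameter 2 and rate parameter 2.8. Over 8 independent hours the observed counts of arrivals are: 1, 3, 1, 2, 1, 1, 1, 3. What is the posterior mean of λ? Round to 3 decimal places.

The Poisson likelihood adds the total count to the shape and the number of exposure periods to the rate. Here ∑xᵢ = 13 and n = 8, so shape 2→15 and rate 2.8→10.8.
Posterior mean = shape/rate = 15/10.8 = 1.389.

Posterior mean ≈ 1.389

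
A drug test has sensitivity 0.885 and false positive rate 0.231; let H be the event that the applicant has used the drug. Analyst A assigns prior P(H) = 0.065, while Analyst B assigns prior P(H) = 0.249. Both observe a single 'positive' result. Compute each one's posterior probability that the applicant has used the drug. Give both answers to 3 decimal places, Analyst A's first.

The likelihood ratio for a 'positive' result is 0.885/0.231 = 3.8312.
Analyst A: prior odds 0.065/0.935 = 0.069519; posterior odds 0.26634; posterior probability 0.210.
Analyst B: prior odds 0.249/0.751 = 0.33156; posterior odds 1.2703; posterior probability 0.560.

Analyst A: 0.210; Analyst B: 0.560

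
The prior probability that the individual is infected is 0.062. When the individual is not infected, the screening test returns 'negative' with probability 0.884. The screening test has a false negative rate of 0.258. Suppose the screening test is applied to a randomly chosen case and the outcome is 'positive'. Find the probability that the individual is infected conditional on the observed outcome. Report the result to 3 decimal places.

Let H be the event that the individual is infected. P(H) = 0.062, so P(¬H) = 0.938. With E the 'positive' result, P(E|H) = 0.742 and P(E|¬H) = 0.116.
P(E) = 0.742·0.062 + 0.116·0.938 = 0.046004 + 0.10881 = 0.15481.
By Bayes' theorem, P(H|E) = 0.046004 / 0.15481 = 0.297.

P(H | E) ≈ 0.297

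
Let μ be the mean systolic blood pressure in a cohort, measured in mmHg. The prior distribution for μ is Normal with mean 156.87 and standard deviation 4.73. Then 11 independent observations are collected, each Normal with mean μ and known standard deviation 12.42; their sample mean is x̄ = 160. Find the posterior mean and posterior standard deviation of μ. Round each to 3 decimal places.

Posterior mean ≈ 158.794; posterior SD ≈ 2.936

With known σ, the Normal prior is conjugate. Weight on the data is w = (n/σ²)/(n/σ² + 1/τ₀²) = 0.0713098/(0.0713098+0.0446969) = 0.61470.
Posterior mean = w·x̄ + (1−w)·μ₀ = 0.61470·160 + 0.38530·156.87 = 158.794. Posterior variance = 1/(0.0713098+0.0446969) = 8.62019, so SD = 2.936.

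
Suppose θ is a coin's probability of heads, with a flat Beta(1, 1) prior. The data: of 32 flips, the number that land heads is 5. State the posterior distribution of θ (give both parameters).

Posterior: Beta(6, 28)

The binomial likelihood is conjugate to the Beta prior: with 5 successes and 27 failures, the posterior is Beta(1+5, 1+27) = Beta(6, 28).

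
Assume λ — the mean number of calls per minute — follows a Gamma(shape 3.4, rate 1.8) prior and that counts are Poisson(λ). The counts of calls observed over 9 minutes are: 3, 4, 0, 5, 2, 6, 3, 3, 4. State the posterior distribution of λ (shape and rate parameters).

Posterior: Gamma(shape=33.4, rate=10.8)

Total count ∑xᵢ = 30 over n = 9 minutes.
Gamma is conjugate to the Poisson likelihood: posterior is Gamma(shape = 3.4+30 = 33.4, rate = 1.8+9 = 10.8).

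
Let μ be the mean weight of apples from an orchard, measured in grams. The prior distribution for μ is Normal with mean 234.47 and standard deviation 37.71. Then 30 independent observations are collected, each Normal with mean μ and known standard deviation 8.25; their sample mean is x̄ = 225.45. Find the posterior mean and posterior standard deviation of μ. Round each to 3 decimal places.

Posterior mean ≈ 225.464; posterior SD ≈ 1.505

With known σ, the Normal prior is conjugate. Weight on the data is w = (n/σ²)/(n/σ² + 1/τ₀²) = 0.440771/(0.440771+0.00070321) = 0.99841.
Posterior mean = w·x̄ + (1−w)·μ₀ = 0.99841·225.45 + 0.0015929·234.47 = 225.464. Posterior variance = 1/(0.440771+0.00070321) = 2.26514, so SD = 1.505.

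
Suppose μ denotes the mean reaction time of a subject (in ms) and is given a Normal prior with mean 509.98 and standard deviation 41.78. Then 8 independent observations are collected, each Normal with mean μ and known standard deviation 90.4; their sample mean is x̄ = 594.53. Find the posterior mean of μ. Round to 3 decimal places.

Posterior mean ≈ 563.317

Prior precision 1/τ₀² = 1/41.78² = 0.00057288; data precision n/σ² = 8/90.4² = 0.00097893.
Posterior precision = 0.00057288 + 0.00097893 = 0.00155181.
Posterior mean = (0.00057288·509.98 + 0.00097893·594.53) / 0.00155181 = 563.317.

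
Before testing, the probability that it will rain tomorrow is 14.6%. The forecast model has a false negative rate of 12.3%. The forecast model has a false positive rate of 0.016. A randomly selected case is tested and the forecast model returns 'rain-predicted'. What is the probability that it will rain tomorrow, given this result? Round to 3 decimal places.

P(H | E) ≈ 0.904

Write H for 'it will rain tomorrow'. Prior odds H:¬H = 0.146/0.854 = 0.17096. For the 'rain-predicted' outcome, the likelihood ratio is 0.877/0.016 = 54.812.
Posterior odds = 0.17096 × 54.812 = 9.3708, so P(H|E) = 9.3708/(1+9.3708) = 0.904.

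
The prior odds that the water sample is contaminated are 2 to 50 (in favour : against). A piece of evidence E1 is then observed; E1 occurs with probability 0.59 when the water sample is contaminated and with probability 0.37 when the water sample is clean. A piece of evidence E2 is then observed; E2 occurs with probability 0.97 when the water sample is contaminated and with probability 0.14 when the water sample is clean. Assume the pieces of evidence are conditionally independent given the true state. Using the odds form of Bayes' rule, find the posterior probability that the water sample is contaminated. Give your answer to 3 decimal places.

Prior odds = 2/50 = 0.040000. In log-odds, ln(0.040000) = -3.2189.
Add log likelihood ratios: ln(1.5946) + ln(6.9286) = 2.4023.
Posterior log-odds = -0.81660, so posterior odds = exp(-0.81660) = 0.44193. Converting, P(H|E) = 0.44193/1.4419 = 0.306.

Posterior probability ≈ 0.306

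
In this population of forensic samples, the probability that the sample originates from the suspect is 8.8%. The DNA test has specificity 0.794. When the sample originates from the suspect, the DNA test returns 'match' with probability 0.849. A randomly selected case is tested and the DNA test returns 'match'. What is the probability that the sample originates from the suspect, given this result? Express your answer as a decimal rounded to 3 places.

P(H | E) ≈ 0.285

Let H be the event that the sample originates from the suspect. P(H) = 0.088, so P(¬H) = 0.912. With E the 'match' result, P(E|H) = 0.849 and P(E|¬H) = 0.206.
P(E) = 0.849·0.088 + 0.206·0.912 = 0.074712 + 0.18787 = 0.26258.
By Bayes' theorem, P(H|E) = 0.074712 / 0.26258 = 0.285.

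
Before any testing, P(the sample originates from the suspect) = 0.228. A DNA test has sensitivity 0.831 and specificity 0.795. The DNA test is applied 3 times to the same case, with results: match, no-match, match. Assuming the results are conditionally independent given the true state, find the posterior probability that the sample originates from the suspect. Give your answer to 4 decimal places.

With H the event that the sample originates from the suspect, the joint likelihood of the observed sequence is P(data|H) = 0.831·0.169·0.831 = 0.11670 and P(data|¬H) = 0.205·0.795·0.205 = 0.033410.
Bayes: P(H|data) = 0.228·0.11670 / (0.228·0.11670 + 0.772·0.033410) = 0.026609/0.052401 = 0.5078.

Posterior P(H) ≈ 0.5078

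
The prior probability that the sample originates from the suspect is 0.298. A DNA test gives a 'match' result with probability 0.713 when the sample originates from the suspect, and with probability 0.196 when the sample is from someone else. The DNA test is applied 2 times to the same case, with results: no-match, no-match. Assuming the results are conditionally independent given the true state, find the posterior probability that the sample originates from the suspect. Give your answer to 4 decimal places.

Posterior P(H) ≈ 0.0513

Let H be the event that the sample originates from the suspect; start with P(H) = 0.298. P('match'|H) = 0.713, P('match'|¬H) = 0.196.
Update on result 1 ('no-match'): P(H) ← 0.287·0.2980 / (0.287·0.2980 + 0.804·0.7020) = 0.085526/0.64993 = 0.1316.
Update on result 2 ('no-match'): P(H) ← 0.287·0.1316 / (0.287·0.1316 + 0.804·0.8684) = 0.037767/0.73597 = 0.0513.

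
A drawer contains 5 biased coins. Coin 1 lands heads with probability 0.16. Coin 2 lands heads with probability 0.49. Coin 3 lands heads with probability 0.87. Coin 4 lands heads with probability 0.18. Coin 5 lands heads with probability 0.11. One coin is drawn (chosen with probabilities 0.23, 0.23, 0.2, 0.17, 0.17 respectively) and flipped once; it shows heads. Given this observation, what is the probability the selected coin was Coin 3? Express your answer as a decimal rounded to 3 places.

Posterior probability ≈ 0.467

Tabulate prior·likelihood by source: [1] prior 0.23, lik 0.16, product 0.03680; [2] prior 0.23, lik 0.49, product 0.1127; [3] prior 0.2, lik 0.87, product 0.1740; [4] prior 0.17, lik 0.18, product 0.03060; [5] prior 0.17, lik 0.11, product 0.01870.
Normalizing constant = 0.37280; the posterior for Coin 3 is its product over the sum, 0.1740/0.37280 = 0.467.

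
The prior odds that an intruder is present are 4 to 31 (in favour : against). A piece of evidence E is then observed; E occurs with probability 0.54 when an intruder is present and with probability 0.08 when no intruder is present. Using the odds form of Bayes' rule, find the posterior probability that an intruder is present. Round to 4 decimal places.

Posterior probability ≈ 0.4655

Prior odds = 4/31 = 0.12903.
Likelihood ratio for E = 0.54/0.08 = 6.7500.
Posterior odds = prior odds × LR = 0.87097.
Posterior probability = odds/(1+odds) = 0.87097/1.8710 = 0.4655.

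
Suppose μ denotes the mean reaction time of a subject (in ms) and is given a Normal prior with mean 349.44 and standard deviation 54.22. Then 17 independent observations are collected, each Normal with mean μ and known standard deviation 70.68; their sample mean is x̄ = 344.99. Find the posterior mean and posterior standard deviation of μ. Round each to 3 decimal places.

With known σ, the Normal prior is conjugate. Weight on the data is w = (n/σ²)/(n/σ² + 1/τ₀²) = 0.00340295/(0.00340295+0.00034016) = 0.90912.
Posterior mean = w·x̄ + (1−w)·μ₀ = 0.90912·344.99 + 0.090876·349.44 = 345.394. Posterior variance = 1/(0.00340295+0.00034016) = 267.157, so SD = 16.345.

Posterior mean ≈ 345.394; posterior SD ≈ 16.345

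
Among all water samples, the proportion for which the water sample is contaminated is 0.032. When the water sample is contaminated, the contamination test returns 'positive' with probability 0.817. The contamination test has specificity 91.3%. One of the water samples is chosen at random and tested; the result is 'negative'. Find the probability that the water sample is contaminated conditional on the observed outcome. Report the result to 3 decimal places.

P(H | E) ≈ 0.007

Write H for 'the water sample is contaminated'. Prior odds H:¬H = 0.032/0.968 = 0.033058. For the 'negative' outcome, the likelihood ratio is 0.183/0.913 = 0.20044.
Posterior odds = 0.033058 × 0.20044 = 0.0066261, so P(H|E) = 0.0066261/(1+0.0066261) = 0.007.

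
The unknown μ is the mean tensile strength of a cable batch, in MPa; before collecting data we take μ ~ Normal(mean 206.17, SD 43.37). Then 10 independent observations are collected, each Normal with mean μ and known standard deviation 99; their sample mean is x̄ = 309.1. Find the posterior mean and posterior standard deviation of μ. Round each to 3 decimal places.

Prior precision 1/τ₀² = 1/43.37² = 0.00053164; data precision n/σ² = 10/99² = 0.00102030.
Posterior precision = 0.00053164 + 0.00102030 = 0.00155195, giving posterior SD = 1/√0.00155195 = 25.384.
Posterior mean = (0.00053164·206.17 + 0.00102030·309.1) / 0.00155195 = 273.840.

Posterior mean ≈ 273.840; posterior SD ≈ 25.384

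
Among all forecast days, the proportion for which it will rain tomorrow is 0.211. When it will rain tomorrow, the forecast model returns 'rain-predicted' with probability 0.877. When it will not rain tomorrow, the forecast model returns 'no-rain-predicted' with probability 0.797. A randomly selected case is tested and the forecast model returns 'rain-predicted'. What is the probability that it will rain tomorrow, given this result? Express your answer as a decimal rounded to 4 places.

Let H be the event that it will rain tomorrow. P(H) = 0.211, so P(¬H) = 0.789. With E the 'rain-predicted' result, P(E|H) = 0.877 and P(E|¬H) = 0.203.
P(E) = 0.877·0.211 + 0.203·0.789 = 0.18505 + 0.16017 = 0.34521.
By Bayes' theorem, P(H|E) = 0.18505 / 0.34521 = 0.5360.

P(H | E) ≈ 0.5360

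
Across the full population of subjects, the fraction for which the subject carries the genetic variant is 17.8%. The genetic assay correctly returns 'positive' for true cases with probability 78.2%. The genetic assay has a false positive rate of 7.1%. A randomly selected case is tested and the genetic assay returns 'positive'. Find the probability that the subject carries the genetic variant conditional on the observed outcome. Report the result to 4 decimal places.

Let H be the event that the subject carries the genetic variant. P(H) = 0.178, so P(¬H) = 0.822. With E the 'positive' result, P(E|H) = 0.782 and P(E|¬H) = 0.071.
P(E) = 0.782·0.178 + 0.071·0.822 = 0.13920 + 0.058362 = 0.19756.
By Bayes' theorem, P(H|E) = 0.13920 / 0.19756 = 0.7046.

P(H | E) ≈ 0.7046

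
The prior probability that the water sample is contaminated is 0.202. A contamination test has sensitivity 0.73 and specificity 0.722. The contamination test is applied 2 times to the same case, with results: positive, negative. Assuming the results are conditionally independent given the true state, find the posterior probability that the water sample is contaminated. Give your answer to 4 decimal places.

With H the event that the water sample is contaminated, the joint likelihood of the observed sequence is P(data|H) = 0.73·0.27 = 0.19710 and P(data|¬H) = 0.278·0.722 = 0.20072.
Bayes: P(H|data) = 0.202·0.19710 / (0.202·0.19710 + 0.798·0.20072) = 0.039814/0.19999 = 0.1991.

Posterior P(H) ≈ 0.1991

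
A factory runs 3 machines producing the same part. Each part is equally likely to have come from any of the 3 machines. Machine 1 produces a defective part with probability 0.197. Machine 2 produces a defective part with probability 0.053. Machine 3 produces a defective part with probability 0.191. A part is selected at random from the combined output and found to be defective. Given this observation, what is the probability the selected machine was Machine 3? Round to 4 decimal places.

Posterior probability ≈ 0.4331

P(defective|M1) = 0.197; P(defective|M2) = 0.053; P(defective|M3) = 0.191.
Prior × likelihood for each source: 0.333333·0.197=0.06567, 0.333333·0.053=0.01767, 0.333333·0.191=0.06367. Summing gives P(defective) = 0.14700.
P(Machine 3 | defective) = 0.06367 / 0.14700 = 0.4331.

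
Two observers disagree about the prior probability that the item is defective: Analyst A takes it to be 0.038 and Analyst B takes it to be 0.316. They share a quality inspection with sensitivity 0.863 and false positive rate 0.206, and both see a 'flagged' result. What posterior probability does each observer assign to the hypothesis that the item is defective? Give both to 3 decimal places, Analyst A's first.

The likelihood ratio for a 'flagged' result is 0.863/0.206 = 4.1893.
Analyst A: prior odds 0.038/0.962 = 0.039501; posterior odds 0.16548; posterior probability 0.142.
Analyst B: prior odds 0.316/0.684 = 0.46199; posterior odds 1.9354; posterior probability 0.659.

Analyst A: 0.142; Analyst B: 0.659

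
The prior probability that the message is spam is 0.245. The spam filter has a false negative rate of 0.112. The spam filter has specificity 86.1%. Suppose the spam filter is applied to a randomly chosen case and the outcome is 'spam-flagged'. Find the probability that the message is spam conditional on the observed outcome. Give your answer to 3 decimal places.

Let H be the event that the message is spam. P(H) = 0.245, so P(¬H) = 0.755. With E the 'spam-flagged' result, P(E|H) = 0.888 and P(E|¬H) = 0.139.
P(E) = 0.888·0.245 + 0.139·0.755 = 0.21756 + 0.10495 = 0.32251.
By Bayes' theorem, P(H|E) = 0.21756 / 0.32251 = 0.675.

P(H | E) ≈ 0.675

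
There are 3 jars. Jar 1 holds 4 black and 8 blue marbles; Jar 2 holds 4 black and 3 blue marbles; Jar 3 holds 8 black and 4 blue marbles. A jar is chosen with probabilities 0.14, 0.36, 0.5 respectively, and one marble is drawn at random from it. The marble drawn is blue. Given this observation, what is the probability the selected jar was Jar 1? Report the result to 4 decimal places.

Posterior probability ≈ 0.2253

P(blue|Jar 1) = 0.6667; P(blue|Jar 2) = 0.4286; P(blue|Jar 3) = 0.3333.
Prior × likelihood for each source: 0.14·0.6667=0.09333, 0.36·0.4286=0.1543, 0.5·0.3333=0.1667. Summing gives P(blue) = 0.41429.
P(Jar 1 | blue) = 0.09333 / 0.41429 = 0.2253.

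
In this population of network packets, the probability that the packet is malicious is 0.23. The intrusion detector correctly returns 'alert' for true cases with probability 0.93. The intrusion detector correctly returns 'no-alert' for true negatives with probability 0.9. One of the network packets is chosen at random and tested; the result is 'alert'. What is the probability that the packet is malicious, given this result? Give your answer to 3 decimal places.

Write H for 'the packet is malicious'. Prior odds H:¬H = 0.23/0.77 = 0.29870. For the 'alert' outcome, the likelihood ratio is 0.93/0.1 = 9.3000.
Posterior odds = 0.29870 × 9.3000 = 2.7779, so P(H|E) = 2.7779/(1+2.7779) = 0.735.

P(H | E) ≈ 0.735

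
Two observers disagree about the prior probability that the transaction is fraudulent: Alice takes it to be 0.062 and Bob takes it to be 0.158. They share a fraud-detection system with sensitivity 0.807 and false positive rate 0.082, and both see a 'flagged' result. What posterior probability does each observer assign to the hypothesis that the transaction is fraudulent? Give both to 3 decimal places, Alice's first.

The likelihood ratio for a 'flagged' result is 0.807/0.082 = 9.8415.
Alice: prior odds 0.062/0.938 = 0.066098; posterior odds 0.65050; posterior probability 0.394.
Bob: prior odds 0.158/0.842 = 0.18765; posterior odds 1.8467; posterior probability 0.649.

Alice: 0.394; Bob: 0.649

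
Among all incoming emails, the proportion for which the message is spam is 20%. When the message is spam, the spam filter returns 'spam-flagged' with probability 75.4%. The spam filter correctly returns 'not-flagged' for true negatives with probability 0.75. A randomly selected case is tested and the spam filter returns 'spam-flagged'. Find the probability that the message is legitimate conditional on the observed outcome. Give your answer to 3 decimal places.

P(¬H | E) ≈ 0.570

Let H be the event that the message is spam. P(H) = 0.2, so P(¬H) = 0.8. With E the 'spam-flagged' result, P(E|H) = 0.754 and P(E|¬H) = 0.25.
P(E) = 0.754·0.2 + 0.25·0.8 = 0.15080 + 0.20000 = 0.35080.
By Bayes' theorem, P(H|E) = 0.15080 / 0.35080 = 0.430. Hence P(¬H|E) = 1 − 0.430 = 0.570.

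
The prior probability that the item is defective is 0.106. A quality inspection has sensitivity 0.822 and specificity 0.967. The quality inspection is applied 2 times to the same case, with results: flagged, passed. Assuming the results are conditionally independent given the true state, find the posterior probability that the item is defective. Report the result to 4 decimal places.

Posterior P(H) ≈ 0.3522

With H the event that the item is defective, the joint likelihood of the observed sequence is P(data|H) = 0.822·0.178 = 0.14632 and P(data|¬H) = 0.033·0.967 = 0.031911.
Bayes: P(H|data) = 0.106·0.14632 / (0.106·0.14632 + 0.894·0.031911) = 0.015509/0.044038 = 0.3522.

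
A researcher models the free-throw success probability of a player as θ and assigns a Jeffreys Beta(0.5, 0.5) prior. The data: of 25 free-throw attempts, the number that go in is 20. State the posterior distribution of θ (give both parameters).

The binomial likelihood is conjugate to the Beta prior: with 20 successes and 5 failures, the posterior is Beta(0.5+20, 0.5+5) = Beta(20.5, 5.5).

Posterior: Beta(20.5, 5.5)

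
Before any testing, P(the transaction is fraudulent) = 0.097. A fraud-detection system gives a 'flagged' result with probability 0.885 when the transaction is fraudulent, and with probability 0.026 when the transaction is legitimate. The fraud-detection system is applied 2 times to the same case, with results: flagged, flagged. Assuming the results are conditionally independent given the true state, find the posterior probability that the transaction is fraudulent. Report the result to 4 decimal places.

Posterior P(H) ≈ 0.9920

Let H be the event that the transaction is fraudulent; start with P(H) = 0.097. P('flagged'|H) = 0.885, P('flagged'|¬H) = 0.026.
Update on result 1 ('flagged'): P(H) ← 0.885·0.0970 / (0.885·0.0970 + 0.026·0.9030) = 0.085845/0.10932 = 0.7852.
Update on result 2 ('flagged'): P(H) ← 0.885·0.7852 / (0.885·0.7852 + 0.026·0.2148) = 0.69494/0.70052 = 0.9920.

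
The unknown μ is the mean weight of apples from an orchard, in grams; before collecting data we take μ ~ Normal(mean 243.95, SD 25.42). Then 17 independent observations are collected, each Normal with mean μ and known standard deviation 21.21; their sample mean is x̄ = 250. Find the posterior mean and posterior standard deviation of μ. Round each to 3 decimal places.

Prior precision 1/τ₀² = 1/25.42² = 0.00154757; data precision n/σ² = 17/21.21² = 0.0377892.
Posterior precision = 0.00154757 + 0.0377892 = 0.0393368, giving posterior SD = 1/√0.0393368 = 5.042.
Posterior mean = (0.00154757·243.95 + 0.0377892·250) / 0.0393368 = 249.762.

Posterior mean ≈ 249.762; posterior SD ≈ 5.042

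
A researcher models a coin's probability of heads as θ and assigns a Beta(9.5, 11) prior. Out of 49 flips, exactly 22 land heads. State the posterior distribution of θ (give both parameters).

Observing 22 successes and 27 failures updates Beta(9.5, 11) by adding the success and failure counts to the two shape parameters: α = 9.5+22 = 31.5, β = 11+27 = 38.

Posterior: Beta(31.5, 38)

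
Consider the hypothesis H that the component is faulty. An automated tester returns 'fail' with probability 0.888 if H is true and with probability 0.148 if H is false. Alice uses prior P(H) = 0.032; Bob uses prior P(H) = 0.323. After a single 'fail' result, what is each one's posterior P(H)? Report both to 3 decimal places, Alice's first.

Alice: 0.166; Bob: 0.741

P('+'|H) = 0.888, P('+'|¬H) = 0.148.
Alice: numerator 0.888·0.032 = 0.028416; evidence = 0.028416+0.148·0.968 = 0.17168; posterior = 0.166.
Bob: numerator 0.888·0.323 = 0.28682; evidence = 0.28682+0.148·0.677 = 0.38702; posterior = 0.741.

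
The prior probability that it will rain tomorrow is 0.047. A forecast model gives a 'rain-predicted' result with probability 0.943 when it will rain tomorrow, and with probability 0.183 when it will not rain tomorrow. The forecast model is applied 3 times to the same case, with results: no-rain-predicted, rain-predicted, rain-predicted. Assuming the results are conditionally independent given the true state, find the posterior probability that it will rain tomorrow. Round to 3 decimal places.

Posterior P(H) ≈ 0.084

Let H be the event that it will rain tomorrow; start with P(H) = 0.047. P('rain-predicted'|H) = 0.943, P('rain-predicted'|¬H) = 0.183.
Update on result 1 ('no-rain-predicted'): P(H) ← 0.057·0.0470 / (0.057·0.0470 + 0.817·0.9530) = 0.0026790/0.78128 = 0.0034.
Update on result 2 ('rain-predicted'): P(H) ← 0.943·0.0034 / (0.943·0.0034 + 0.183·0.9966) = 0.0032335/0.18561 = 0.0174.
Update on result 3 ('rain-predicted'): P(H) ← 0.943·0.0174 / (0.943·0.0174 + 0.183·0.9826) = 0.016428/0.19624 = 0.0837.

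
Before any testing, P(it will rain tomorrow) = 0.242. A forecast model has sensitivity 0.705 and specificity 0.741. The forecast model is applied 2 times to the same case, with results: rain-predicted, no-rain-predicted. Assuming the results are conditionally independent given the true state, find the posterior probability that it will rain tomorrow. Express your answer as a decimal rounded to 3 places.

Posterior P(H) ≈ 0.257

Let H be the event that it will rain tomorrow; start with P(H) = 0.242. P('rain-predicted'|H) = 0.705, P('rain-predicted'|¬H) = 0.259.
Update on result 1 ('rain-predicted'): P(H) ← 0.705·0.2420 / (0.705·0.2420 + 0.259·0.7580) = 0.17061/0.36693 = 0.4650.
Update on result 2 ('no-rain-predicted'): P(H) ← 0.295·0.4650 / (0.295·0.4650 + 0.741·0.5350) = 0.13716/0.53363 = 0.2570.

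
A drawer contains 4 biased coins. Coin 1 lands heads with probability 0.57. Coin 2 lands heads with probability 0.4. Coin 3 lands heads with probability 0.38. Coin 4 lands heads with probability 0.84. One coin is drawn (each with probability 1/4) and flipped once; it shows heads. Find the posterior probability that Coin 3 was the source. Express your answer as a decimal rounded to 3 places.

Posterior probability ≈ 0.174

Tabulate prior·likelihood by source: [1] prior 0.25, lik 0.57, product 0.1425; [2] prior 0.25, lik 0.4, product 0.1000; [3] prior 0.25, lik 0.38, product 0.09500; [4] prior 0.25, lik 0.84, product 0.2100.
Normalizing constant = 0.54750; the posterior for Coin 3 is its product over the sum, 0.09500/0.54750 = 0.174.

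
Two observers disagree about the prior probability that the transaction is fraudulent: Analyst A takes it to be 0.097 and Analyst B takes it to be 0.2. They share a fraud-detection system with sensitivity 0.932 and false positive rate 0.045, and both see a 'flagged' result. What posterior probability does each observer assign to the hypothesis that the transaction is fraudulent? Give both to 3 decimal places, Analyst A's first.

Analyst A: 0.690; Analyst B: 0.838

P('+'|H) = 0.932, P('+'|¬H) = 0.045.
Analyst A: numerator 0.932·0.097 = 0.090404; evidence = 0.090404+0.045·0.903 = 0.13104; posterior = 0.690.
Analyst B: numerator 0.932·0.2 = 0.18640; evidence = 0.18640+0.045·0.8 = 0.22240; posterior = 0.838.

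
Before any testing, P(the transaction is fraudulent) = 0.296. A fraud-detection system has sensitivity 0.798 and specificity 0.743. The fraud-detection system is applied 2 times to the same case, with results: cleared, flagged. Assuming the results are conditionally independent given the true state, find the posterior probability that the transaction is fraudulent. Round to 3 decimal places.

Let H be the event that the transaction is fraudulent; start with P(H) = 0.296. P('flagged'|H) = 0.798, P('flagged'|¬H) = 0.257.
Update on result 1 ('cleared'): P(H) ← 0.202·0.2960 / (0.202·0.2960 + 0.743·0.7040) = 0.059792/0.58286 = 0.1026.
Update on result 2 ('flagged'): P(H) ← 0.798·0.1026 / (0.798·0.1026 + 0.257·0.8974) = 0.081861/0.31250 = 0.2620.

Posterior P(H) ≈ 0.262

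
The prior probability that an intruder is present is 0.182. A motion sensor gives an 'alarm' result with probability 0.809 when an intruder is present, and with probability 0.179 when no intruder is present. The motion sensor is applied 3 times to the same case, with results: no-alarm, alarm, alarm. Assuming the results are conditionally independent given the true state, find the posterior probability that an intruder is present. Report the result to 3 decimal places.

With H the event that an intruder is present, the joint likelihood of the observed sequence is P(data|H) = 0.191·0.809·0.809 = 0.12501 and P(data|¬H) = 0.821·0.179·0.179 = 0.026306.
Bayes: P(H|data) = 0.182·0.12501 / (0.182·0.12501 + 0.818·0.026306) = 0.022751/0.044269 = 0.5139.

Posterior P(H) ≈ 0.514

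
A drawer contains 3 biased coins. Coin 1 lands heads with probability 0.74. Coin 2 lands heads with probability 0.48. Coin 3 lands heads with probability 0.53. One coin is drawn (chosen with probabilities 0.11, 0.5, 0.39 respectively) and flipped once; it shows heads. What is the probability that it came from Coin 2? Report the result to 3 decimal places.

Posterior probability ≈ 0.454

Tabulate prior·likelihood by source: [1] prior 0.11, lik 0.74, product 0.08140; [2] prior 0.5, lik 0.48, product 0.2400; [3] prior 0.39, lik 0.53, product 0.2067.
Normalizing constant = 0.52810; the posterior for Coin 2 is its product over the sum, 0.2400/0.52810 = 0.454.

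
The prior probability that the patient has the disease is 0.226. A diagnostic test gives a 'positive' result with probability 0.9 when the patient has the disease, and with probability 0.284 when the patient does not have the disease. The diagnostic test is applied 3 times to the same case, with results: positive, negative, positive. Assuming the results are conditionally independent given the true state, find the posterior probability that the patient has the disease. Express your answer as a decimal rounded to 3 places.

Posterior P(H) ≈ 0.291

With H the event that the patient has the disease, the joint likelihood of the observed sequence is P(data|H) = 0.9·0.1·0.9 = 0.081000 and P(data|¬H) = 0.284·0.716·0.284 = 0.057750.
Bayes: P(H|data) = 0.226·0.081000 / (0.226·0.081000 + 0.774·0.057750) = 0.018306/0.063004 = 0.2906.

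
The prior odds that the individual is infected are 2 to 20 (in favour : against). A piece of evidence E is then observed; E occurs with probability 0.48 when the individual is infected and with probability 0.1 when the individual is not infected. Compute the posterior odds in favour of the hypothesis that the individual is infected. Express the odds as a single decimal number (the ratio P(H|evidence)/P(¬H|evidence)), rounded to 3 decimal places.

Prior odds = 2/20 = 0.10000. In log-odds, ln(0.10000) = -2.3026.
Add log likelihood ratio: ln(4.8000) = 1.5686.
Posterior log-odds = -0.73397, so posterior odds = exp(-0.73397) = 0.48000.

Posterior odds ≈ 0.480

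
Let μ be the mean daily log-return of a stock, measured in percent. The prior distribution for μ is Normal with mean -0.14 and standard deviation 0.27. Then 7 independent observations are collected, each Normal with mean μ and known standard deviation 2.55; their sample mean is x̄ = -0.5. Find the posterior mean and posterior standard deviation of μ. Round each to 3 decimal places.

Posterior mean ≈ -0.166; posterior SD ≈ 0.260

Prior precision 1/τ₀² = 1/0.27² = 13.7174; data precision n/σ² = 7/2.55² = 1.07651.
Posterior precision = 13.7174 + 1.07651 = 14.7939, giving posterior SD = 1/√14.7939 = 0.260.
Posterior mean = (13.7174·-0.14 + 1.07651·-0.5) / 14.7939 = -0.166.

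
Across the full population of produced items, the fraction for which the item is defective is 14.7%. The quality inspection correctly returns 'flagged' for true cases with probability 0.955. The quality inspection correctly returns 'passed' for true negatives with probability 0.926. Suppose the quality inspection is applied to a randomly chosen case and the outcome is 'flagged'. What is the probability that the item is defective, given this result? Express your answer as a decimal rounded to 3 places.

P(H | E) ≈ 0.690

Let H be the event that the item is defective. P(H) = 0.147, so P(¬H) = 0.853. With E the 'flagged' result, P(E|H) = 0.955 and P(E|¬H) = 0.074.
P(E) = 0.955·0.147 + 0.074·0.853 = 0.14038 + 0.063122 = 0.20351.
By Bayes' theorem, P(H|E) = 0.14038 / 0.20351 = 0.690.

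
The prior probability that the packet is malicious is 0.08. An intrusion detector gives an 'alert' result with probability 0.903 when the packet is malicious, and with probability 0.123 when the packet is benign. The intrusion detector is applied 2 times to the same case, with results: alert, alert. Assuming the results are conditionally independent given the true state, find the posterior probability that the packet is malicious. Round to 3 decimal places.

Posterior P(H) ≈ 0.824

Let H be the event that the packet is malicious; start with P(H) = 0.08. P('alert'|H) = 0.903, P('alert'|¬H) = 0.123.
Update on result 1 ('alert'): P(H) ← 0.903·0.0800 / (0.903·0.0800 + 0.123·0.9200) = 0.072240/0.18540 = 0.3896.
Update on result 2 ('alert'): P(H) ← 0.903·0.3896 / (0.903·0.3896 + 0.123·0.6104) = 0.35185/0.42692 = 0.8242.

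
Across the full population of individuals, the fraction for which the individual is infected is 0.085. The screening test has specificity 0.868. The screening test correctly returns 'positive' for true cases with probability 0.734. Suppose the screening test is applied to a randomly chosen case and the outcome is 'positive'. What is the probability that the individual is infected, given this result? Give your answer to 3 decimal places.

Let H be the event that the individual is infected. P(H) = 0.085, so P(¬H) = 0.915. With E the 'positive' result, P(E|H) = 0.734 and P(E|¬H) = 0.132.
P(E) = 0.734·0.085 + 0.132·0.915 = 0.062390 + 0.12078 = 0.18317.
By Bayes' theorem, P(H|E) = 0.062390 / 0.18317 = 0.341.

P(H | E) ≈ 0.341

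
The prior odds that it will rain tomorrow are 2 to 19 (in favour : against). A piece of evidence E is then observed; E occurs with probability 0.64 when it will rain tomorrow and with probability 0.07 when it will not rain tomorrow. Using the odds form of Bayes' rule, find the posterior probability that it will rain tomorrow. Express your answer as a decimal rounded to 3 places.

Posterior probability ≈ 0.490

Prior odds = 2/19 = 0.10526. In log-odds, ln(0.10526) = -2.2513.
Add log likelihood ratio: ln(9.1429) = 2.2130.
Posterior log-odds = -0.038319, so posterior odds = exp(-0.038319) = 0.96241. Converting, P(H|E) = 0.96241/1.9624 = 0.490.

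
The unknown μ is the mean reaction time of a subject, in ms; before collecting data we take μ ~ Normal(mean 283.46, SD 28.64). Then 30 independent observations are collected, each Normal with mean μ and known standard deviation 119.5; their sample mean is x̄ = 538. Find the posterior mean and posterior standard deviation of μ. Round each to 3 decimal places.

Posterior mean ≈ 444.529; posterior SD ≈ 17.355

Prior precision 1/τ₀² = 1/28.64² = 0.00121914; data precision n/σ² = 30/119.5² = 0.00210080.
Posterior precision = 0.00121914 + 0.00210080 = 0.00331994, giving posterior SD = 1/√0.00331994 = 17.355.
Posterior mean = (0.00121914·283.46 + 0.00210080·538) / 0.00331994 = 444.529.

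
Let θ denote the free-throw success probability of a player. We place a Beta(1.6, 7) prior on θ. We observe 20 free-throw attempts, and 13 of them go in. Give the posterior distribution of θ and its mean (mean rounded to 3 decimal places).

The binomial likelihood is conjugate to the Beta prior: with 13 successes and 7 failures, the posterior is Beta(1.6+13, 7+7) = Beta(14.6, 14).
Posterior mean = α/(α+β) = 14.6/28.6 = 0.510.

Posterior: Beta(14.6, 14); mean ≈ 0.510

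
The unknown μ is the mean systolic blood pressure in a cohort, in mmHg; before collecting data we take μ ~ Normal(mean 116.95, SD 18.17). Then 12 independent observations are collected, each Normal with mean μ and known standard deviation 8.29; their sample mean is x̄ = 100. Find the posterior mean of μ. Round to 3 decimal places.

Posterior mean ≈ 100.289

With known σ, the Normal prior is conjugate. Weight on the data is w = (n/σ²)/(n/σ² + 1/τ₀²) = 0.174611/(0.174611+0.00302894) = 0.98295.
Posterior mean = w·x̄ + (1−w)·μ₀ = 0.98295·100 + 0.017051·116.95 = 100.289.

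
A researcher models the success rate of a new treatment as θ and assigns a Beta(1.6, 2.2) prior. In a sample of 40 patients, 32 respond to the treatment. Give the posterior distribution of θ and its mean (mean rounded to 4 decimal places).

Observing 32 successes and 8 failures updates Beta(1.6, 2.2) by adding the success and failure counts to the two shape parameters: α = 1.6+32 = 33.6, β = 2.2+8 = 10.2.
E[θ | data] = 33.6/(33.6+10.2) = 0.7671.

Posterior: Beta(33.6, 10.2); mean ≈ 0.7671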